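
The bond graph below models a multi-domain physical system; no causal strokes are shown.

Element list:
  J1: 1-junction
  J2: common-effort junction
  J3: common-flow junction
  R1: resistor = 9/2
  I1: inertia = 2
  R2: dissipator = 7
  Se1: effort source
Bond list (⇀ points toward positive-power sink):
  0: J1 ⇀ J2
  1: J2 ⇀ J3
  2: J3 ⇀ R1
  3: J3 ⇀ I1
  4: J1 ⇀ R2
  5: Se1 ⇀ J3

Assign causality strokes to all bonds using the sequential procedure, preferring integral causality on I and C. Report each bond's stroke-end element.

bond 0 →J2
bond 1 →J3
bond 2 →J3
bond 3 →I1
bond 4 →J1
bond 5 →J3

#5 |J3  (Se1: effort source, stroke at far end)
#3 |I1  (I1 outputs flow p/I1)
#1 |J3  (J3: bond 3 brought flow, rest push out)
#2 |J3  (common-f at J3 fixed by 3)
#0 |J2  (closing 0-jn rule on J2)
#4 |J1  (1-jn J1 has f-setter on 0)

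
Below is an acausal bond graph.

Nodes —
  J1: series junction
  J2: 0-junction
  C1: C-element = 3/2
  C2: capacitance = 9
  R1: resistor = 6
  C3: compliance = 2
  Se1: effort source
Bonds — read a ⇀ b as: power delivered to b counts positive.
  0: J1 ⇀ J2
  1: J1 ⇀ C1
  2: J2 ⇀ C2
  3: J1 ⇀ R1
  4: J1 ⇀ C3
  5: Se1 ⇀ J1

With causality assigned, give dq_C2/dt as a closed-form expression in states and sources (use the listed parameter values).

dq_C2/dt = E_Se1/6 - q_C1/9 - q_C2/54 - q_C3/12

b5 stroke at J1  (source Se1 imposes e)
b1 stroke at J1  (prefer integral on C1)
b2 stroke at J2  (C2 outputs effort q/C2)
b0 stroke at J1  (0-jn J2 has e-setter on 2)
b4 stroke at J1  (C3 integral (e out))
b3 stroke at R1  (closing 1-jn rule on J1)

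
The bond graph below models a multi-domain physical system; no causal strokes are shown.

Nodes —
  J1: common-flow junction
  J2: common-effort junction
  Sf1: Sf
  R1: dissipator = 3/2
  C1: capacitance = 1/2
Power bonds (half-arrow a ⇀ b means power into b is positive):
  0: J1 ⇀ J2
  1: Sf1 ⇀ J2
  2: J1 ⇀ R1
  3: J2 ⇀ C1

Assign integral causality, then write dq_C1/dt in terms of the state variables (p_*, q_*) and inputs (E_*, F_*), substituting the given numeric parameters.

dq_C1/dt = F_Sf1 - 4*q_C1/3

β1 stroke at Sf1  (source Sf1 imposes f)
β3 stroke at J2  (C1 outputs effort q/C1)
β0 stroke at J1  (J2: bond 3 brought effort, rest push out)
β2 stroke at R1  (only one flow-in slot at J1)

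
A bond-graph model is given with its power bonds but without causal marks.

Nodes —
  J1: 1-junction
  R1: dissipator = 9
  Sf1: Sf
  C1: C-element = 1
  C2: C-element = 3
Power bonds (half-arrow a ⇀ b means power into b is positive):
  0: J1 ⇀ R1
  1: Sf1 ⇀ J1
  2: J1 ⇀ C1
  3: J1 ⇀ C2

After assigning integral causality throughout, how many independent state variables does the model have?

2  (C1, C2 all integral)

β1 |Sf1  (Sf1 fixes flow; stroke at Sf1)
β0 |J1  (1-jn J1 has f-setter on 1)
β2 |J1  (common-f at J1 fixed by 1)
β3 |J1  (1-jn J1 has f-setter on 1)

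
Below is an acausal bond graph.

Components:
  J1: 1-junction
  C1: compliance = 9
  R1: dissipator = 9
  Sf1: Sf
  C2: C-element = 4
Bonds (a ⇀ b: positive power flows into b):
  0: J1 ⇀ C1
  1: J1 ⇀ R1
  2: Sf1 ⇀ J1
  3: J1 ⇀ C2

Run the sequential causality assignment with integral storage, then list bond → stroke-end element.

β2 stroke at Sf1  (Sf1: flow source, stroke at near end)
β0 stroke at J1  (J1 flow already set via bond 2)
β1 stroke at J1  (J1: bond 2 brought flow, rest push out)
β3 stroke at J1  (1-jn J1 has f-setter on 2)

#0 →J1
#1 →J1
#2 →Sf1
#3 →J1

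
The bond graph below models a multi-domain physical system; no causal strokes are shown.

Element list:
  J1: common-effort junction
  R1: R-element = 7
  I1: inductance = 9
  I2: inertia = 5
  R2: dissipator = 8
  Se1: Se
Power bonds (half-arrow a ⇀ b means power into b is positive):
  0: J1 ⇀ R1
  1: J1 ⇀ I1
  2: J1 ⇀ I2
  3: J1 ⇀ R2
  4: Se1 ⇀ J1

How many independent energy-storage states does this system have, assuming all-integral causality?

2  (I1, I2 all integral)

bond 4 stroke→J1  (source Se1 imposes e)
bond 0 stroke→R1  (0-jn J1 has e-setter on 4)
bond 1 stroke→I1  (J1: bond 4 brought effort, rest push out)
bond 2 stroke→I2  (J1: bond 4 brought effort, rest push out)
bond 3 stroke→R2  (J1 effort already set via bond 4)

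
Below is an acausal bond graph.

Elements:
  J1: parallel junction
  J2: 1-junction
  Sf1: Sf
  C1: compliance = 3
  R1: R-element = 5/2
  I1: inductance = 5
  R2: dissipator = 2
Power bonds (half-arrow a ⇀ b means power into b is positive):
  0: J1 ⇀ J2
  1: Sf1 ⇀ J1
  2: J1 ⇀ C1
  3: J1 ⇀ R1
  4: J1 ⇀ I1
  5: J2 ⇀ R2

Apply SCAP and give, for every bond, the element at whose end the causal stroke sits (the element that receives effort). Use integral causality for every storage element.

#0 |J2
#1 |Sf1
#2 |J1
#3 |R1
#4 |I1
#5 |R2

bond 1 →Sf1  (source Sf1 imposes f)
bond 2 →J1  (C1 outputs effort q/C1)
bond 0 →J2  (J1: bond 2 brought effort, rest push out)
bond 3 →R1  (J1 effort already set via bond 2)
bond 4 →I1  (0-jn J1 has e-setter on 2)
bond 5 →R2  (closing 1-jn rule on J2)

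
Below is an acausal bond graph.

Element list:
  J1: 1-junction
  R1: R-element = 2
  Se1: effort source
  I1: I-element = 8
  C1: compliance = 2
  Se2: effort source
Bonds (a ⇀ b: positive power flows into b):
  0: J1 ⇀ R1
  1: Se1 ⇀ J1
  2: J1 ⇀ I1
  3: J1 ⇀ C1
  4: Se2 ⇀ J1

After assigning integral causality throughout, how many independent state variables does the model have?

#1 |J1  (Se1: effort source, stroke at far end)
#4 |J1  (source Se2 imposes e)
#2 |I1  (I1 integral (f out))
#0 |J1  (common-f at J1 fixed by 2)
#3 |J1  (J1 flow already set via bond 2)

2  (C1, I1 all integral)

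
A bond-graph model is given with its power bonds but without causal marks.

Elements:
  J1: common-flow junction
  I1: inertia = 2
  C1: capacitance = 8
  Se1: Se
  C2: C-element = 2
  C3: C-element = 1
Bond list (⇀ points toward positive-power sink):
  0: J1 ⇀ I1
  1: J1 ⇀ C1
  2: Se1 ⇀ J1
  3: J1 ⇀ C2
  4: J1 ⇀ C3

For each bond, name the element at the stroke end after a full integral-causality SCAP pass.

β2 stroke at J1  (Se1 fixes effort; stroke away)
β0 stroke at I1  (I1: I, integral causality)
β1 stroke at J1  (1-jn J1 has f-setter on 0)
β3 stroke at J1  (common-f at J1 fixed by 0)
β4 stroke at J1  (common-f at J1 fixed by 0)

#0 |I1
#1 |J1
#2 |J1
#3 |J1
#4 |J1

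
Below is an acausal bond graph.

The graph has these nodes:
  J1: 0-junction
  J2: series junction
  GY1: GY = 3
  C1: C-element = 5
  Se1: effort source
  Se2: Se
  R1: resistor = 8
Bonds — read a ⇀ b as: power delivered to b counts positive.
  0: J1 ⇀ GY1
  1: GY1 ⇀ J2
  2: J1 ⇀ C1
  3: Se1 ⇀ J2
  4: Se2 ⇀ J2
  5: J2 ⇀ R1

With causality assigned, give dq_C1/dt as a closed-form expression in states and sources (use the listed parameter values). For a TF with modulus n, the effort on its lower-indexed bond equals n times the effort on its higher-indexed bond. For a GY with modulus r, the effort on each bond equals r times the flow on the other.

dq_C1/dt = E_Se1/3 + E_Se2/3 - 8*q_C1/45

b3 stroke at J2  (Se1 (Se) sets effort on bond)
b4 stroke at J2  (source Se2 imposes e)
b2 stroke at J1  (C1 outputs effort q/C1)
b0 stroke at GY1  (J1: bond 2 brought effort, rest push out)
b1 stroke at GY1  (GY1: gyrator matches bond 0)
b5 stroke at J2  (J2: bond 1 brought flow, rest push out)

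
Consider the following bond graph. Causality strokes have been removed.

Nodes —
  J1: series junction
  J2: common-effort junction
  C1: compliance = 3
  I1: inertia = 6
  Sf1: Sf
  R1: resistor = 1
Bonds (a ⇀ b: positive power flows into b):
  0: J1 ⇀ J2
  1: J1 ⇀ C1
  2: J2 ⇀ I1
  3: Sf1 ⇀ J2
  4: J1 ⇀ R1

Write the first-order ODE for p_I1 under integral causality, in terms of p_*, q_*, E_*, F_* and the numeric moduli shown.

β3 →Sf1  (Sf1 (Sf) sets flow on bond)
β1 →J1  (C1: C, integral causality)
β2 →I1  (I1 outputs flow p/I1)
β0 →J2  (only one effort-in slot at J2)
β4 →J1  (J1: bond 0 brought flow, rest push out)

dp_I1/dt = F_Sf1 - p_I1/6 - q_C1/3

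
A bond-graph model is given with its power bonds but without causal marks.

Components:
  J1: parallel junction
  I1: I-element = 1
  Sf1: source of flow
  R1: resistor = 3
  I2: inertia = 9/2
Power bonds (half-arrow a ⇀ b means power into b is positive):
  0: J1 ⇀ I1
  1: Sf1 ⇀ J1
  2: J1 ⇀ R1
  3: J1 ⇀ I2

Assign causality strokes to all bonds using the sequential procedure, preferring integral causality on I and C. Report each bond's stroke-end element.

β1 →Sf1  (Sf1 (Sf) sets flow on bond)
β0 →I1  (I1: I, integral causality)
β3 →I2  (I2: I, integral causality)
β2 →J1  (closing 0-jn rule on J1)

bond 0 →I1
bond 1 →Sf1
bond 2 →J1
bond 3 →I2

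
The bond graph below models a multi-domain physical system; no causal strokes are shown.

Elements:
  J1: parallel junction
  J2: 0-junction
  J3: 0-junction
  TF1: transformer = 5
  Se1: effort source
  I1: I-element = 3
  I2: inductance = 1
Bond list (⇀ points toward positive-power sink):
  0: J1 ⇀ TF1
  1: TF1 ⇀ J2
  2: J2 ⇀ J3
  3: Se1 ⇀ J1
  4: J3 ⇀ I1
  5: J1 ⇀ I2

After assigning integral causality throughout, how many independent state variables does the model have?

bond 3 stroke→J1  (source Se1 imposes e)
bond 0 stroke→TF1  (J1 effort already set via bond 3)
bond 5 stroke→I2  (J1: bond 3 brought effort, rest push out)
bond 1 stroke→J2  (TF1: transformer flips bond 0)
bond 2 stroke→J3  (J2: bond 1 brought effort, rest push out)
bond 4 stroke→I1  (J3: bond 2 brought effort, rest push out)

2  (I1, I2 all integral)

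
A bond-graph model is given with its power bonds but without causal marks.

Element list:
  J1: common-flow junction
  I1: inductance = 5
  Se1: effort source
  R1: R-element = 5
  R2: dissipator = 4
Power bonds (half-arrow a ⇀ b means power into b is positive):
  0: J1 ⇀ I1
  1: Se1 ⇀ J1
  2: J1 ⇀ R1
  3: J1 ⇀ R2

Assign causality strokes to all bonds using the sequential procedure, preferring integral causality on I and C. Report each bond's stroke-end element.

β1 stroke at J1  (Se1 fixes effort; stroke away)
β0 stroke at I1  (prefer integral on I1)
β2 stroke at J1  (J1: bond 0 brought flow, rest push out)
β3 stroke at J1  (J1 flow already set via bond 0)

bond 0 →I1
bond 1 →J1
bond 2 →J1
bond 3 →J1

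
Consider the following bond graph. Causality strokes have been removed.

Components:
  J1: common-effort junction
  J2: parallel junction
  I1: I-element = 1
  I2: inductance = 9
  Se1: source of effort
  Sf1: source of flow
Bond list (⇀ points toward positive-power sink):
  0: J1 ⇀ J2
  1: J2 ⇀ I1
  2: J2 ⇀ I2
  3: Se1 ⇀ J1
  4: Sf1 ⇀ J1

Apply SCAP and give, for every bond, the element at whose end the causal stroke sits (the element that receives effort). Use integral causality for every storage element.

b0 stroke at J2
b1 stroke at I1
b2 stroke at I2
b3 stroke at J1
b4 stroke at Sf1

bond 3 |J1  (Se1 fixes effort; stroke away)
bond 4 |Sf1  (source Sf1 imposes f)
bond 0 |J2  (J1: bond 3 brought effort, rest push out)
bond 1 |I1  (common-e at J2 fixed by 0)
bond 2 |I2  (J2: bond 0 brought effort, rest push out)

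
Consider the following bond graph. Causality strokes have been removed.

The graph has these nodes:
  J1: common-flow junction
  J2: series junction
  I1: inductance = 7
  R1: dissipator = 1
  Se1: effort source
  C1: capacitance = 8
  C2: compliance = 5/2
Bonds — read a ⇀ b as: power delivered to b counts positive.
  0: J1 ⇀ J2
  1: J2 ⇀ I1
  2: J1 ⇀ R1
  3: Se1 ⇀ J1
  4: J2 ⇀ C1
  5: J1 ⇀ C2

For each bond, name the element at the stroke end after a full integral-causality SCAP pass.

#0 stroke at J2
#1 stroke at I1
#2 stroke at J1
#3 stroke at J1
#4 stroke at J2
#5 stroke at J1

β3 stroke at J1  (Se1: effort source, stroke at far end)
β1 stroke at I1  (I1 outputs flow p/I1)
β0 stroke at J2  (J2: bond 1 brought flow, rest push out)
β4 stroke at J2  (J2 flow already set via bond 1)
β2 stroke at J1  (common-f at J1 fixed by 0)
β5 stroke at J1  (common-f at J1 fixed by 0)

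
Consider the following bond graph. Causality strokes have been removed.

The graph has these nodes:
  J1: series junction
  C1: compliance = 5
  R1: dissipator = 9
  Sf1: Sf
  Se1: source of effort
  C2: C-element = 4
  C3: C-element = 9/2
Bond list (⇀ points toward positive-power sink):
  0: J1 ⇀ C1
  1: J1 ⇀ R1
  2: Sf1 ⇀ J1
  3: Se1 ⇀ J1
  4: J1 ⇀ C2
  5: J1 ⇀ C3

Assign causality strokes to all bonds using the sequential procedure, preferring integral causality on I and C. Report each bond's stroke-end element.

b2 |Sf1  (Sf1 fixes flow; stroke at Sf1)
b3 |J1  (Se1 fixes effort; stroke away)
b0 |J1  (1-jn J1 has f-setter on 2)
b1 |J1  (J1: bond 2 brought flow, rest push out)
b4 |J1  (J1 flow already set via bond 2)
b5 |J1  (J1 flow already set via bond 2)

bond 0 |J1
bond 1 |J1
bond 2 |Sf1
bond 3 |J1
bond 4 |J1
bond 5 |J1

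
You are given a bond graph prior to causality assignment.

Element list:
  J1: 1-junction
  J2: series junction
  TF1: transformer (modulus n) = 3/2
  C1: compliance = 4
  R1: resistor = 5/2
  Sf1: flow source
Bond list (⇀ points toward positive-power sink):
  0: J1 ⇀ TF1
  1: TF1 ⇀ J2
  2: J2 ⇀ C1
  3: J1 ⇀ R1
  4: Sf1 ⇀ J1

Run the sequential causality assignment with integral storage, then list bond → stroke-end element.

β0 stroke→J1
β1 stroke→TF1
β2 stroke→J2
β3 stroke→J1
β4 stroke→Sf1

β4 →Sf1  (Sf1 (Sf) sets flow on bond)
β0 →J1  (1-jn J1 has f-setter on 4)
β3 →J1  (J1 flow already set via bond 4)
β1 →TF1  (through TF1, causality passes straight; one stroke at TF1)
β2 →J2  (common-f at J2 fixed by 1)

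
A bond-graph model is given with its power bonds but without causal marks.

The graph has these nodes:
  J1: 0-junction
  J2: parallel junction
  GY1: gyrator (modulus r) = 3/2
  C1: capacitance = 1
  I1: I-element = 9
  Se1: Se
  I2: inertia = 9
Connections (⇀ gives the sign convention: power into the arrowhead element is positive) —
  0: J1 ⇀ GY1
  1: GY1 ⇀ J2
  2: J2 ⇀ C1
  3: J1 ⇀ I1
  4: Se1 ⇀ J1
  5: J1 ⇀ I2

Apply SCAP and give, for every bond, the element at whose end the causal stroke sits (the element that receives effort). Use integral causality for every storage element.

β0 stroke at GY1
β1 stroke at GY1
β2 stroke at J2
β3 stroke at I1
β4 stroke at J1
β5 stroke at I2

b4 stroke at J1  (Se1 (Se) sets effort on bond)
b0 stroke at GY1  (J1 effort already set via bond 4)
b3 stroke at I1  (J1 effort already set via bond 4)
b5 stroke at I2  (J1: bond 4 brought effort, rest push out)
b1 stroke at GY1  (through GY1, causality inverts; strokes same side of GY1)
b2 stroke at J2  (closing 0-jn rule on J2)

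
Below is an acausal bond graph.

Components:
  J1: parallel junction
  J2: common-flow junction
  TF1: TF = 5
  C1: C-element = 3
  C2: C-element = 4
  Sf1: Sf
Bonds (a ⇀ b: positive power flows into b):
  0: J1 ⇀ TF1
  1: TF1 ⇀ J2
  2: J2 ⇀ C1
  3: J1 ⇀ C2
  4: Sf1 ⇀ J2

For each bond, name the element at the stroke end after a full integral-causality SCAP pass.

b0 →TF1
b1 →J2
b2 →J2
b3 →J1
b4 →Sf1

bond 4 |Sf1  (Sf1 fixes flow; stroke at Sf1)
bond 1 |J2  (1-jn J2 has f-setter on 4)
bond 2 |J2  (J2 flow already set via bond 4)
bond 0 |TF1  (TF TF1: opposite of bond 1)
bond 3 |J1  (J1: last free bond brings effort in)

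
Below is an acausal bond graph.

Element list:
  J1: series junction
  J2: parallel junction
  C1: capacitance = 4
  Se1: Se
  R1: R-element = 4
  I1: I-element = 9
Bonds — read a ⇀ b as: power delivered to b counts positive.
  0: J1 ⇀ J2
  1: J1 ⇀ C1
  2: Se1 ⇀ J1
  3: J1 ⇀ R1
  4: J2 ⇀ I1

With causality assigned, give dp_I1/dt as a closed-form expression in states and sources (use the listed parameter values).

bond 2 stroke at J1  (Se1: effort source, stroke at far end)
bond 1 stroke at J1  (C1 integral (e out))
bond 4 stroke at I1  (I1: I, integral causality)
bond 0 stroke at J2  (J2: last free bond brings effort in)
bond 3 stroke at J1  (J1: bond 0 brought flow, rest push out)

dp_I1/dt = E_Se1 - 4*p_I1/9 - q_C1/4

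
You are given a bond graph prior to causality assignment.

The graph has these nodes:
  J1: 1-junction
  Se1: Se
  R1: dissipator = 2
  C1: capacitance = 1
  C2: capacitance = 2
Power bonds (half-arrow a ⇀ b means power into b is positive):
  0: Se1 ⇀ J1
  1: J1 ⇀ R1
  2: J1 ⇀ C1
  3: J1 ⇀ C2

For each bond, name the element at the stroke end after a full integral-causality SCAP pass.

b0 stroke at J1
b1 stroke at R1
b2 stroke at J1
b3 stroke at J1

β0 |J1  (source Se1 imposes e)
β2 |J1  (prefer integral on C1)
β3 |J1  (C2: C, integral causality)
β1 |R1  (only one flow-in slot at J1)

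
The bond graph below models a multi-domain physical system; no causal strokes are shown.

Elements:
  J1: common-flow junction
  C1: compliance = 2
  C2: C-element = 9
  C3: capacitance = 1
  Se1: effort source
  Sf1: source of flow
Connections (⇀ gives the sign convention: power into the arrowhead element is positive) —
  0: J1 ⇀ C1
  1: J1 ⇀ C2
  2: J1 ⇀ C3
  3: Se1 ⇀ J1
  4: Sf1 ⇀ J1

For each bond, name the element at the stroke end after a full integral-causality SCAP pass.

b3 →J1  (Se1 fixes effort; stroke away)
b4 →Sf1  (Sf1 (Sf) sets flow on bond)
b0 →J1  (J1 flow already set via bond 4)
b1 →J1  (common-f at J1 fixed by 4)
b2 →J1  (1-jn J1 has f-setter on 4)

#0 →J1
#1 →J1
#2 →J1
#3 →J1
#4 →Sf1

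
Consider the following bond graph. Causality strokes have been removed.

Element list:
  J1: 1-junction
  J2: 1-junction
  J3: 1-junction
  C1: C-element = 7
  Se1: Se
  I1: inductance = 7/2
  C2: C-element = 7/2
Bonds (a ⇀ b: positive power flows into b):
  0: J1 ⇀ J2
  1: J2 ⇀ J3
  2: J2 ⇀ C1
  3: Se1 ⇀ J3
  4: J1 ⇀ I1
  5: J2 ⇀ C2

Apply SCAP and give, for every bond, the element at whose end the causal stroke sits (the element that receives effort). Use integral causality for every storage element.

b3 |J3  (Se1: effort source, stroke at far end)
b1 |J2  (J3: last free bond brings flow in)
b2 |J2  (prefer integral on C1)
b4 |I1  (I1: I, integral causality)
b0 |J1  (J1: bond 4 brought flow, rest push out)
b5 |J2  (J2 flow already set via bond 0)

#0 →J1
#1 →J2
#2 →J2
#3 →J3
#4 →I1
#5 →J2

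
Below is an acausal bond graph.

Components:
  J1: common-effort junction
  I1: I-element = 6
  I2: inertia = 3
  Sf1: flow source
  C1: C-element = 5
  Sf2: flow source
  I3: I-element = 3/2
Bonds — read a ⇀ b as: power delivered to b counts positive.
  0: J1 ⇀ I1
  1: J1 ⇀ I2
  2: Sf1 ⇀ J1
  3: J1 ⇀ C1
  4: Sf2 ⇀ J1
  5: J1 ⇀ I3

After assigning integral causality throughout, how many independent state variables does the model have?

4  (C1, I1, I2, I3 all integral)

β2 stroke→Sf1  (Sf1 (Sf) sets flow on bond)
β4 stroke→Sf2  (source Sf2 imposes f)
β0 stroke→I1  (I1: I, integral causality)
β1 stroke→I2  (I2: I, integral causality)
β3 stroke→J1  (C1 integral (e out))
β5 stroke→I3  (J1: bond 3 brought effort, rest push out)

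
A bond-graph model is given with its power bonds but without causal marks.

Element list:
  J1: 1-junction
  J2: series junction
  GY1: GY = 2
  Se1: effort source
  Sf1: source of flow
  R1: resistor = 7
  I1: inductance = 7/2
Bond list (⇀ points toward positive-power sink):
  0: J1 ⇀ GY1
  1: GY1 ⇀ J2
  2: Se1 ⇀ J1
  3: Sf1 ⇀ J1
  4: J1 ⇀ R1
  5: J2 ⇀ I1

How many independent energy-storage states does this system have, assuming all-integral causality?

1  (I1 all integral)

b2 stroke at J1  (Se1 fixes effort; stroke away)
b3 stroke at Sf1  (Sf1: flow source, stroke at near end)
b0 stroke at J1  (1-jn J1 has f-setter on 3)
b4 stroke at J1  (common-f at J1 fixed by 3)
b1 stroke at J2  (GY1: gyrator matches bond 0)
b5 stroke at I1  (only one flow-in slot at J2)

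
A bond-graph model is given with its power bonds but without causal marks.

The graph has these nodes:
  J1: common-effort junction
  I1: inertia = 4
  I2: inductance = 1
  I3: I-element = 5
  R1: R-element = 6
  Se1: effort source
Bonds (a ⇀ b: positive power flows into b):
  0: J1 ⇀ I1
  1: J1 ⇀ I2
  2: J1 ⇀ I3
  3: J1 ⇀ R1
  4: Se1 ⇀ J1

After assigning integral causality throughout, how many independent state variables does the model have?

3  (I1, I2, I3 all integral)

β4 →J1  (Se1 fixes effort; stroke away)
β0 →I1  (J1: bond 4 brought effort, rest push out)
β1 →I2  (0-jn J1 has e-setter on 4)
β2 →I3  (common-e at J1 fixed by 4)
β3 →R1  (common-e at J1 fixed by 4)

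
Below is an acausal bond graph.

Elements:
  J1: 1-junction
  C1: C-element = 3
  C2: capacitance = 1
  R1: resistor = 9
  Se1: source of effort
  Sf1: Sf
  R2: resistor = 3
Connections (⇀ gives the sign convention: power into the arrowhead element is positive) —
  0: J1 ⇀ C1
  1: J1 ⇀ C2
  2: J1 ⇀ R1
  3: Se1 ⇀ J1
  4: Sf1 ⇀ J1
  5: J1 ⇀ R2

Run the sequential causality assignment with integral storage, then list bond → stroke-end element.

β3 stroke at J1  (Se1 (Se) sets effort on bond)
β4 stroke at Sf1  (Sf1 fixes flow; stroke at Sf1)
β0 stroke at J1  (common-f at J1 fixed by 4)
β1 stroke at J1  (J1: bond 4 brought flow, rest push out)
β2 stroke at J1  (J1 flow already set via bond 4)
β5 stroke at J1  (J1: bond 4 brought flow, rest push out)

β0 stroke→J1
β1 stroke→J1
β2 stroke→J1
β3 stroke→J1
β4 stroke→Sf1
β5 stroke→J1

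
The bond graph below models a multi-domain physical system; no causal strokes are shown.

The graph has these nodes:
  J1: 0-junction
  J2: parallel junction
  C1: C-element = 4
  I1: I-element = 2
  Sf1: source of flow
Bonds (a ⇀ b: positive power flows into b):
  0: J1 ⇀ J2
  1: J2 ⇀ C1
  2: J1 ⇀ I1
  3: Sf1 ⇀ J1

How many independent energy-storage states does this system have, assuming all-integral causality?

bond 3 |Sf1  (Sf1 fixes flow; stroke at Sf1)
bond 1 |J2  (prefer integral on C1)
bond 0 |J1  (0-jn J2 has e-setter on 1)
bond 2 |I1  (0-jn J1 has e-setter on 0)

2  (C1, I1 all integral)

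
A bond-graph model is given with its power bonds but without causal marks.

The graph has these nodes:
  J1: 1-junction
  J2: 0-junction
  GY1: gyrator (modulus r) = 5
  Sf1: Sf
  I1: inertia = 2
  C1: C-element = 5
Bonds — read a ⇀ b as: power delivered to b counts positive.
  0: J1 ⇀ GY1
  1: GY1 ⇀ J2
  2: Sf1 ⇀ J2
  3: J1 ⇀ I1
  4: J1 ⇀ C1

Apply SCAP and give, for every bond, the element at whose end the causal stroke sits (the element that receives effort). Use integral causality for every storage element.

β2 |Sf1  (Sf1: flow source, stroke at near end)
β1 |J2  (J2: last free bond brings effort in)
β0 |J1  (GY GY1: same side as bond 1)
β3 |I1  (I1 outputs flow p/I1)
β4 |J1  (1-jn J1 has f-setter on 3)

b0 →J1
b1 →J2
b2 →Sf1
b3 →I1
b4 →J1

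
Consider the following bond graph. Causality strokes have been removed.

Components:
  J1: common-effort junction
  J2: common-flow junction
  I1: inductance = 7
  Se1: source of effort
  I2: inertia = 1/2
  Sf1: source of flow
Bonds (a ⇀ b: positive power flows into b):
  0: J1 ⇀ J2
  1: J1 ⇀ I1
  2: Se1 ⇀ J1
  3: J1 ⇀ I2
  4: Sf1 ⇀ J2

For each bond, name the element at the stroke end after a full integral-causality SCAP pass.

#0 |J2
#1 |I1
#2 |J1
#3 |I2
#4 |Sf1

b2 →J1  (Se1 fixes effort; stroke away)
b4 →Sf1  (Sf1 fixes flow; stroke at Sf1)
b0 →J2  (0-jn J1 has e-setter on 2)
b1 →I1  (J1 effort already set via bond 2)
b3 →I2  (J1: bond 2 brought effort, rest push out)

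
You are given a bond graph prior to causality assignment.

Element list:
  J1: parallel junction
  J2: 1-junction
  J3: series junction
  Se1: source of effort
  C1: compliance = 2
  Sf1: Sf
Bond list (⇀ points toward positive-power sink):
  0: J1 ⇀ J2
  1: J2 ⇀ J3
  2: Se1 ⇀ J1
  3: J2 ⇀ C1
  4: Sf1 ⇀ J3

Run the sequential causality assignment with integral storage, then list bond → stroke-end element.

#2 stroke→J1  (Se1 fixes effort; stroke away)
#4 stroke→Sf1  (Sf1 (Sf) sets flow on bond)
#0 stroke→J2  (J1: bond 2 brought effort, rest push out)
#1 stroke→J3  (J3: bond 4 brought flow, rest push out)
#3 stroke→J2  (1-jn J2 has f-setter on 1)

β0 |J2
β1 |J3
β2 |J1
β3 |J2
β4 |Sf1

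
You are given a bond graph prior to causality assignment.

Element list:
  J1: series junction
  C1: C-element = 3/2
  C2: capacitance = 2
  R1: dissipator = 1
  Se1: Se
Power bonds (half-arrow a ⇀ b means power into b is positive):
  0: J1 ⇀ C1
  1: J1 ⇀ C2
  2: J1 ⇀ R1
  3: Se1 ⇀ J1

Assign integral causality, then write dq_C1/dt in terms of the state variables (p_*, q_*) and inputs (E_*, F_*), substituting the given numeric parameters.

dq_C1/dt = E_Se1 - 2*q_C1/3 - q_C2/2

b3 →J1  (Se1 fixes effort; stroke away)
b0 →J1  (prefer integral on C1)
b1 →J1  (C2: C, integral causality)
b2 →R1  (J1: last free bond brings flow in)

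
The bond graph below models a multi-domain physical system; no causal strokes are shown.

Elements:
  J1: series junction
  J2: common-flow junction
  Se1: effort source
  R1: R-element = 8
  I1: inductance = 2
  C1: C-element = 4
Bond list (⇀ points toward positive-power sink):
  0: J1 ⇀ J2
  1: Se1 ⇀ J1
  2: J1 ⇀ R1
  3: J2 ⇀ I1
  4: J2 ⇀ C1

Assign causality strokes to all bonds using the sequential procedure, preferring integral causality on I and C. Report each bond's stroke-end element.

b0 →J2
b1 →J1
b2 →J1
b3 →I1
b4 →J2

b1 stroke→J1  (Se1 (Se) sets effort on bond)
b3 stroke→I1  (I1: I, integral causality)
b0 stroke→J2  (common-f at J2 fixed by 3)
b4 stroke→J2  (1-jn J2 has f-setter on 3)
b2 stroke→J1  (1-jn J1 has f-setter on 0)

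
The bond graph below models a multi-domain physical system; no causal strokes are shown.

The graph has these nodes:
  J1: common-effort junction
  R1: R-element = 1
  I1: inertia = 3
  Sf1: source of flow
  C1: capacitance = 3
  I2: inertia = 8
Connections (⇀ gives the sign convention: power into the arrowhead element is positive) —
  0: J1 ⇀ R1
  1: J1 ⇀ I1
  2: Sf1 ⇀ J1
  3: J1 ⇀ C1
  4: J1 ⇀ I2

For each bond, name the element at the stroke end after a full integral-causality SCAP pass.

β0 →R1
β1 →I1
β2 →Sf1
β3 →J1
β4 →I2

bond 2 stroke at Sf1  (Sf1: flow source, stroke at near end)
bond 1 stroke at I1  (I1 integral (f out))
bond 3 stroke at J1  (C1: C, integral causality)
bond 0 stroke at R1  (0-jn J1 has e-setter on 3)
bond 4 stroke at I2  (common-e at J1 fixed by 3)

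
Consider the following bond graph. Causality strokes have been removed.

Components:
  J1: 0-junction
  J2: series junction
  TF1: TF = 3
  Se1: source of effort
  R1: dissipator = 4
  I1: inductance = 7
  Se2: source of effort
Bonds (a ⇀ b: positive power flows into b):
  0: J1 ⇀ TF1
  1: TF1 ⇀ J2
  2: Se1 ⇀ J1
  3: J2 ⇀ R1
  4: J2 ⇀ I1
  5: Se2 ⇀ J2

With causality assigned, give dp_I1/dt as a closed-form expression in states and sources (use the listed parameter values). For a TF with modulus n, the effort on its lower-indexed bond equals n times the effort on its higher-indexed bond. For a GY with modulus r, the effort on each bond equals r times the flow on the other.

b2 →J1  (source Se1 imposes e)
b5 →J2  (Se2 fixes effort; stroke away)
b0 →TF1  (J1: bond 2 brought effort, rest push out)
b1 →J2  (TF1: transformer flips bond 0)
b4 →I1  (I1 outputs flow p/I1)
b3 →J2  (common-f at J2 fixed by 4)

dp_I1/dt = E_Se1/3 + E_Se2 - 4*p_I1/7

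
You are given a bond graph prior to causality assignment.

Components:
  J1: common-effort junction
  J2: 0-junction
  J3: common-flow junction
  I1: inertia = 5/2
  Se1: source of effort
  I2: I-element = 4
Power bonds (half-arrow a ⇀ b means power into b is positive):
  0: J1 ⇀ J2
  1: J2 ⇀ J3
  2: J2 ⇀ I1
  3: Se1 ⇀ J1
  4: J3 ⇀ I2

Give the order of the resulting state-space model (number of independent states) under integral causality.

2  (I1, I2 all integral)

bond 3 stroke at J1  (source Se1 imposes e)
bond 0 stroke at J2  (0-jn J1 has e-setter on 3)
bond 1 stroke at J3  (J2: bond 0 brought effort, rest push out)
bond 2 stroke at I1  (0-jn J2 has e-setter on 0)
bond 4 stroke at I2  (only one flow-in slot at J3)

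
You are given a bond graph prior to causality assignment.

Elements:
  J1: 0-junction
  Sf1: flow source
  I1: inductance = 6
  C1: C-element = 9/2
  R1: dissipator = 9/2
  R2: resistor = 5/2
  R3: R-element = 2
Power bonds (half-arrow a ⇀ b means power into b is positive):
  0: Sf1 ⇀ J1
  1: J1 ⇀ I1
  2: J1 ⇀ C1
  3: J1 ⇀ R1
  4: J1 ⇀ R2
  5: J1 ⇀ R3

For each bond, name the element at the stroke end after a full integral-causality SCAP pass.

bond 0 stroke→Sf1  (Sf1 fixes flow; stroke at Sf1)
bond 1 stroke→I1  (prefer integral on I1)
bond 2 stroke→J1  (prefer integral on C1)
bond 3 stroke→R1  (0-jn J1 has e-setter on 2)
bond 4 stroke→R2  (0-jn J1 has e-setter on 2)
bond 5 stroke→R3  (common-e at J1 fixed by 2)

#0 stroke→Sf1
#1 stroke→I1
#2 stroke→J1
#3 stroke→R1
#4 stroke→R2
#5 stroke→R3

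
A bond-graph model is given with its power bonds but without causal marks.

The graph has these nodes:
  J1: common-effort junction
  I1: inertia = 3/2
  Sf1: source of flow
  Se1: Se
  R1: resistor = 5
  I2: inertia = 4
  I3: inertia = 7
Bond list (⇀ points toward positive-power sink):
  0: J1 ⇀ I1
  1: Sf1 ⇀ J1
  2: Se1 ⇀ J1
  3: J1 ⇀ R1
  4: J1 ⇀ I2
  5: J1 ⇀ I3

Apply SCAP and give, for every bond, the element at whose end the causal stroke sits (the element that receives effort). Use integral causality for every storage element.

b0 stroke→I1
b1 stroke→Sf1
b2 stroke→J1
b3 stroke→R1
b4 stroke→I2
b5 stroke→I3

β1 stroke→Sf1  (Sf1: flow source, stroke at near end)
β2 stroke→J1  (Se1: effort source, stroke at far end)
β0 stroke→I1  (0-jn J1 has e-setter on 2)
β3 stroke→R1  (J1 effort already set via bond 2)
β4 stroke→I2  (0-jn J1 has e-setter on 2)
β5 stroke→I3  (J1 effort already set via bond 2)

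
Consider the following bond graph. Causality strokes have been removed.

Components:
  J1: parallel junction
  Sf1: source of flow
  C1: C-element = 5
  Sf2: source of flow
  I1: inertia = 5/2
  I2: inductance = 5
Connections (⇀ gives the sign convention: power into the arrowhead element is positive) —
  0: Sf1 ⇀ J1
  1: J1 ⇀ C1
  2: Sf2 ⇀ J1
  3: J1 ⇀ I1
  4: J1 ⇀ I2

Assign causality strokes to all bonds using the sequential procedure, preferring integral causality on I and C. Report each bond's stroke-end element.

bond 0 stroke at Sf1
bond 1 stroke at J1
bond 2 stroke at Sf2
bond 3 stroke at I1
bond 4 stroke at I2

b0 stroke at Sf1  (Sf1: flow source, stroke at near end)
b2 stroke at Sf2  (Sf2: flow source, stroke at near end)
b1 stroke at J1  (C1: C, integral causality)
b3 stroke at I1  (0-jn J1 has e-setter on 1)
b4 stroke at I2  (common-e at J1 fixed by 1)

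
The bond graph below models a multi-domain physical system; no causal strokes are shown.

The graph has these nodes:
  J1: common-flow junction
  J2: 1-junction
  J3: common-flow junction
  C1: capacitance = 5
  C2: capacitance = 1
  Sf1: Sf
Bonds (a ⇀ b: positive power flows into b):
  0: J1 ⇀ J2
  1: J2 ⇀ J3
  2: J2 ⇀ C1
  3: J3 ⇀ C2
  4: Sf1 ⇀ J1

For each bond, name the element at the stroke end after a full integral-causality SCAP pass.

b0 →J1
b1 →J2
b2 →J2
b3 →J3
b4 →Sf1

#4 |Sf1  (Sf1: flow source, stroke at near end)
#0 |J1  (common-f at J1 fixed by 4)
#1 |J2  (J2: bond 0 brought flow, rest push out)
#2 |J2  (J2: bond 0 brought flow, rest push out)
#3 |J3  (1-jn J3 has f-setter on 1)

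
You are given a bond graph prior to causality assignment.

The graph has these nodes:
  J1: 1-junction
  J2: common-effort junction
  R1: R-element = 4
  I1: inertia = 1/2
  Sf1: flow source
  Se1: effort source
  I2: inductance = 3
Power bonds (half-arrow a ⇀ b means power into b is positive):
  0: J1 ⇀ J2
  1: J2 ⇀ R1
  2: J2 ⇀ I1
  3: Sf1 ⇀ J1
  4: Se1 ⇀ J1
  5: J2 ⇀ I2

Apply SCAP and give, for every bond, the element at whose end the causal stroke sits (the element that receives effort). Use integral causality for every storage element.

b0 stroke at J1
b1 stroke at J2
b2 stroke at I1
b3 stroke at Sf1
b4 stroke at J1
b5 stroke at I2

#3 stroke at Sf1  (Sf1 fixes flow; stroke at Sf1)
#4 stroke at J1  (Se1 fixes effort; stroke away)
#0 stroke at J1  (common-f at J1 fixed by 3)
#2 stroke at I1  (I1 outputs flow p/I1)
#5 stroke at I2  (I2: I, integral causality)
#1 stroke at J2  (closing 0-jn rule on J2)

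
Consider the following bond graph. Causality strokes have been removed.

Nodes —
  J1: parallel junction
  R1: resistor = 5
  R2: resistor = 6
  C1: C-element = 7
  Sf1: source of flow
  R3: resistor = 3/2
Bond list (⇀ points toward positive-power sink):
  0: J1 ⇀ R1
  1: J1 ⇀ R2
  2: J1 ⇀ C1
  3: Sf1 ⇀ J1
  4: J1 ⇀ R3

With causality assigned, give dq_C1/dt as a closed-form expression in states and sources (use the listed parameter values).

dq_C1/dt = F_Sf1 - 31*q_C1/210

b3 stroke at Sf1  (Sf1: flow source, stroke at near end)
b2 stroke at J1  (C1 outputs effort q/C1)
b0 stroke at R1  (J1: bond 2 brought effort, rest push out)
b1 stroke at R2  (J1: bond 2 brought effort, rest push out)
b4 stroke at R3  (common-e at J1 fixed by 2)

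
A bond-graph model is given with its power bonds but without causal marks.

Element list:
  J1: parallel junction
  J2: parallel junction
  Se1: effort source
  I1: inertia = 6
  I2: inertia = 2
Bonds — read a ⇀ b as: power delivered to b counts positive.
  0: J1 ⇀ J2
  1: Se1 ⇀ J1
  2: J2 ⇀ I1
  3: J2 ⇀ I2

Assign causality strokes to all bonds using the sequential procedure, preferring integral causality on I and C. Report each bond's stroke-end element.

#1 →J1  (Se1 (Se) sets effort on bond)
#0 →J2  (J1: bond 1 brought effort, rest push out)
#2 →I1  (0-jn J2 has e-setter on 0)
#3 →I2  (0-jn J2 has e-setter on 0)

b0 stroke→J2
b1 stroke→J1
b2 stroke→I1
b3 stroke→I2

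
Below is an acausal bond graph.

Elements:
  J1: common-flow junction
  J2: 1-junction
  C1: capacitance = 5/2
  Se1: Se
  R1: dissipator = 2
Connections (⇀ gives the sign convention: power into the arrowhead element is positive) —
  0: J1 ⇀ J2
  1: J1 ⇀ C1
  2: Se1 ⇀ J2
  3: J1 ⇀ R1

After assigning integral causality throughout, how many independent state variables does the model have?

1  (C1 all integral)

bond 2 |J2  (source Se1 imposes e)
bond 0 |J1  (J2 needs exactly one f-in)
bond 1 |J1  (C1 outputs effort q/C1)
bond 3 |R1  (J1: last free bond brings flow in)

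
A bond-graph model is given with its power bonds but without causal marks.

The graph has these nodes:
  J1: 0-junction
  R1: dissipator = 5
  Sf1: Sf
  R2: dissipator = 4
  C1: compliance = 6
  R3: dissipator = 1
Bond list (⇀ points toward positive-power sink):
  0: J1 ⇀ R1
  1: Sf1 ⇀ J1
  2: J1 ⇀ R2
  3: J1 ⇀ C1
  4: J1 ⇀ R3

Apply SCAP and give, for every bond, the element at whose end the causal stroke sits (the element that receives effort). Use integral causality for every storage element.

#1 |Sf1  (Sf1: flow source, stroke at near end)
#3 |J1  (C1 outputs effort q/C1)
#0 |R1  (0-jn J1 has e-setter on 3)
#2 |R2  (J1 effort already set via bond 3)
#4 |R3  (common-e at J1 fixed by 3)

b0 →R1
b1 →Sf1
b2 →R2
b3 →J1
b4 →R3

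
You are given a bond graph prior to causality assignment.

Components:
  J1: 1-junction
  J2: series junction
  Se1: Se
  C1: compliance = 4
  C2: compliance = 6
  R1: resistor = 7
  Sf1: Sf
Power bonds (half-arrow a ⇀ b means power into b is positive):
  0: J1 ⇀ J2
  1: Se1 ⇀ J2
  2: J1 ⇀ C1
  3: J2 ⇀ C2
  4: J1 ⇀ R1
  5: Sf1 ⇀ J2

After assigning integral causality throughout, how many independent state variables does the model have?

β1 stroke at J2  (Se1: effort source, stroke at far end)
β5 stroke at Sf1  (Sf1 fixes flow; stroke at Sf1)
β0 stroke at J2  (J2: bond 5 brought flow, rest push out)
β3 stroke at J2  (J2: bond 5 brought flow, rest push out)
β2 stroke at J1  (1-jn J1 has f-setter on 0)
β4 stroke at J1  (J1 flow already set via bond 0)

2  (C1, C2 all integral)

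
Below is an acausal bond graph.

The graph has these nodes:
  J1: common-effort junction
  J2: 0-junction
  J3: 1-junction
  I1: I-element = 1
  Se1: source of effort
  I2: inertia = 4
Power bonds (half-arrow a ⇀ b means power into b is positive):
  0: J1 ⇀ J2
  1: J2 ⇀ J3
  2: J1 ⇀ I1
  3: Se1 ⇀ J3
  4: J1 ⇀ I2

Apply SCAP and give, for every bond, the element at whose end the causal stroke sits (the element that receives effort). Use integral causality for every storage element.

b0 stroke→J1
b1 stroke→J2
b2 stroke→I1
b3 stroke→J3
b4 stroke→I2

β3 stroke at J3  (source Se1 imposes e)
β1 stroke at J2  (only one flow-in slot at J3)
β0 stroke at J1  (J2 effort already set via bond 1)
β2 stroke at I1  (0-jn J1 has e-setter on 0)
β4 stroke at I2  (0-jn J1 has e-setter on 0)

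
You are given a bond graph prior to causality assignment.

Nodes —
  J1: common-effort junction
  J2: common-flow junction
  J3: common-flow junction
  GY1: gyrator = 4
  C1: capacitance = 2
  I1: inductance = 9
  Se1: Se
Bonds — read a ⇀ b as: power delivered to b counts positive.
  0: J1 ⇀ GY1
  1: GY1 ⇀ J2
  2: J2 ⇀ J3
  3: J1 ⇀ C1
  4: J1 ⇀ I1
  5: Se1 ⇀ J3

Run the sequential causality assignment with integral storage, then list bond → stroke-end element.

β0 →GY1
β1 →GY1
β2 →J2
β3 →J1
β4 →I1
β5 →J3

bond 5 →J3  (Se1: effort source, stroke at far end)
bond 2 →J2  (J3: last free bond brings flow in)
bond 1 →GY1  (only one flow-in slot at J2)
bond 0 →GY1  (GY1 both-in/both-out from 1)
bond 3 →J1  (C1 integral (e out))
bond 4 →I1  (common-e at J1 fixed by 3)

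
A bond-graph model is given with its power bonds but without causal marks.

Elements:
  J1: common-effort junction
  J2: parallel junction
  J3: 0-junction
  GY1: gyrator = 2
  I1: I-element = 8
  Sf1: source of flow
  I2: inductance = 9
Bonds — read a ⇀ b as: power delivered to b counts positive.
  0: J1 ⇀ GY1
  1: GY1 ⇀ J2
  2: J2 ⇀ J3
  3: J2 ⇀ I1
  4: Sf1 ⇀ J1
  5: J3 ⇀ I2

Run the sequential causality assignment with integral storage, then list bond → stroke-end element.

b0 →J1
b1 →J2
b2 →J3
b3 →I1
b4 →Sf1
b5 →I2

bond 4 |Sf1  (Sf1: flow source, stroke at near end)
bond 0 |J1  (J1: last free bond brings effort in)
bond 1 |J2  (through GY1, causality inverts; strokes same side of GY1)
bond 2 |J3  (0-jn J2 has e-setter on 1)
bond 3 |I1  (J2 effort already set via bond 1)
bond 5 |I2  (common-e at J3 fixed by 2)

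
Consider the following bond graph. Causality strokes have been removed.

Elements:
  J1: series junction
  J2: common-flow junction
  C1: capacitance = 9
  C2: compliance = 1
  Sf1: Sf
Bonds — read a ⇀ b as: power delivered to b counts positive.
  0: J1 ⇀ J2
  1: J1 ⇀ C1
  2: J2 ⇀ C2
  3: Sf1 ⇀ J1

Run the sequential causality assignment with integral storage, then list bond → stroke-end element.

b3 stroke→Sf1  (Sf1: flow source, stroke at near end)
b0 stroke→J1  (common-f at J1 fixed by 3)
b1 stroke→J1  (common-f at J1 fixed by 3)
b2 stroke→J2  (J2: bond 0 brought flow, rest push out)

b0 stroke at J1
b1 stroke at J1
b2 stroke at J2
b3 stroke at Sf1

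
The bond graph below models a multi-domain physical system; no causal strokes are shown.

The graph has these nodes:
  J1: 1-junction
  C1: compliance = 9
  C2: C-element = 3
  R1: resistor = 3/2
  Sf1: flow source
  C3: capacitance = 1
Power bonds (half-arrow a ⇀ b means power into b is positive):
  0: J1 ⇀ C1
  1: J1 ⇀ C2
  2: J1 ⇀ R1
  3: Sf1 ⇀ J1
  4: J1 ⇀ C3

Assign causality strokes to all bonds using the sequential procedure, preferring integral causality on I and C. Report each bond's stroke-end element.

β3 →Sf1  (Sf1: flow source, stroke at near end)
β0 →J1  (J1 flow already set via bond 3)
β1 →J1  (1-jn J1 has f-setter on 3)
β2 →J1  (J1 flow already set via bond 3)
β4 →J1  (common-f at J1 fixed by 3)

β0 stroke at J1
β1 stroke at J1
β2 stroke at J1
β3 stroke at Sf1
β4 stroke at J1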